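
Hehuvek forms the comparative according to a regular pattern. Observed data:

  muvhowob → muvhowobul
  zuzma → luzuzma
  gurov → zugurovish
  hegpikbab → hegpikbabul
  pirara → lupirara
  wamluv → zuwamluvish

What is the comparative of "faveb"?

favebul

zuzma and hegpikbab both have last vowel 'a' yet inflect differently (luzuzma, hegpikbabul), so the last vowel is not what conditions the rule; the final letter is.
"faveb" ends in -b. The stems ending in -b (hegpikbab → hegpikbabul, muvhowob → muvhowobul) add -ul.
The other patterns: stems ending in -a add the prefix lu-; stems ending in -v add zu- … -ish around the stem.
So faveb → favebul.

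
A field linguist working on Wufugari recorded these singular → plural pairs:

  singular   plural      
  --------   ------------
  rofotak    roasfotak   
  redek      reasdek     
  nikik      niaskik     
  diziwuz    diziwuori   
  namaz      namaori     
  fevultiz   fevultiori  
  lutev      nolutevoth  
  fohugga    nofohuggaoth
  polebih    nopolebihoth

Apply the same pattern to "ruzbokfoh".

rofotak and namaz both have last vowel 'a' yet inflect differently (roasfotak, namaori), so the last vowel is not what conditions the rule; the final letter is.
"ruzbokfoh" ends in -h. The one such stem in the data (polebih → nopolebihoth) adds no- … -oth around the stem, so the same rule applies.
The other patterns: stems ending in -k insert -as- after the first vowel; stems ending in -z drop the final letter and add -ori.
So ruzbokfoh → noruzbokfohoth.

noruzbokfohoth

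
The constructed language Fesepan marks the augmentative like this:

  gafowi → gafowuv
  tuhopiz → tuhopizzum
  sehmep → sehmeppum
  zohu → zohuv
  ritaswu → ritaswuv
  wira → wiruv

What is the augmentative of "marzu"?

"marzu" ends in a vowel. The stems ending in a vowel (zohu → zohuv, ritaswu → ritaswuv, gafowi → gafowuv) drop the final letter and add -uv.
The other pattern: stems ending in a consonant double the final consonant and add -um.
So marzu → marzuv.

marzuv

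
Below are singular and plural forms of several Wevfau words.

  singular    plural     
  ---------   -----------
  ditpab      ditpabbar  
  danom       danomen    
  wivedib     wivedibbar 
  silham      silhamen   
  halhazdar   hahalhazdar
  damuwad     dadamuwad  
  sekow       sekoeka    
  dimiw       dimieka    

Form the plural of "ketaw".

ketaeka

"ketaw" ends in -w. The stems ending in -w (sekow → sekoeka, dimiw → dimieka) drop the final letter and add -eka.
The other patterns: stems ending in -b double the final consonant and add -ar; stems ending in -m add -en; stems ending in -d or -r repeat the first consonant+vowel as a prefix.
So ketaw → ketaeka.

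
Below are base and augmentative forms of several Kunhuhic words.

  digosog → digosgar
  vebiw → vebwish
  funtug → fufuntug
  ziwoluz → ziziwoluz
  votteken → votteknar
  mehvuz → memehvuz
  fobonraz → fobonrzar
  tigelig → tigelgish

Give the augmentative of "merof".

"merof" has last vowel 'o'. The one such stem in the data (digosog → digosgar) deletes the last vowel and adds -ar (as do fobonraz, votteken), so the same rule applies.
So merof → merfar.

merfar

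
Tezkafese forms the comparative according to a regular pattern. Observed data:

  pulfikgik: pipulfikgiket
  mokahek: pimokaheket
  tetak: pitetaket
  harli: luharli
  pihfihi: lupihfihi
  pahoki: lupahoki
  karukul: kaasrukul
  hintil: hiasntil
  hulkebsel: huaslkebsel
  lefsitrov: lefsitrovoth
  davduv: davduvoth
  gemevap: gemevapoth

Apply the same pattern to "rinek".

pulfikgik and harli both have last vowel 'i' yet inflect differently (pipulfikgiket, luharli), so the last vowel is not what conditions the rule; the final letter is.
"rinek" ends in -k. The stems ending in -k (pulfikgik → pipulfikgiket, mokahek → pimokaheket, tetak → pitetaket) add pi- … -et around the stem.
The other patterns: stems ending in -i add the prefix lu-; stems ending in -l insert -as- after the first vowel; stems ending in -p or -v add -oth.
So rinek → pirineket.

pirineket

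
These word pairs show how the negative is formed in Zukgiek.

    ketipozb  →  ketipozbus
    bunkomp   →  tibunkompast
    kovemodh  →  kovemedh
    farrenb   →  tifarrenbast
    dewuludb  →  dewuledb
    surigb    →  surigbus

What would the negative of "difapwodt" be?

difapwedt

"difapwodt" has second-to-last letter 'd'. The stems whose second-to-last letter is 'd' (kovemodh → kovemedh, dewuludb → dewuledb) change the last vowel to 'e'.
So difapwodt → difapwedt.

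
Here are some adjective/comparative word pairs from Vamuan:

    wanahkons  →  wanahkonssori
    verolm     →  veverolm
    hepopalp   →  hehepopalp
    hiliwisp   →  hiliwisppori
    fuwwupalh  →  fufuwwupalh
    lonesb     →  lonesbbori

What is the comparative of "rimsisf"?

hepopalp and hiliwisp both end in -p yet inflect differently (hehepopalp, hiliwisppori), so the final letter is not what conditions the rule; the second-to-last letter is.
"rimsisf" has second-to-last letter 's'. The stems whose second-to-last letter is 's' (lonesb → lonesbbori, hiliwisp → hiliwisppori) double the final consonant and add -ori.
So rimsisf → rimsisffori.

rimsisffori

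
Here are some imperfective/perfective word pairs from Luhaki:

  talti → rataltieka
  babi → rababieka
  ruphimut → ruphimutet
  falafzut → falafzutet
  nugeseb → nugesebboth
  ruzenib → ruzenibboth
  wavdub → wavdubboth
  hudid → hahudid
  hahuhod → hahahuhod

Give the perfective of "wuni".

rawunieka

talti and ruzenib both have last vowel 'i' yet inflect differently (rataltieka, ruzenibboth), so the last vowel is not what conditions the rule; the final letter is.
"wuni" ends in -i. The stems ending in -i (talti → rataltieka, babi → rababieka) add ra- … -eka around the stem.
So wuni → rawunieka.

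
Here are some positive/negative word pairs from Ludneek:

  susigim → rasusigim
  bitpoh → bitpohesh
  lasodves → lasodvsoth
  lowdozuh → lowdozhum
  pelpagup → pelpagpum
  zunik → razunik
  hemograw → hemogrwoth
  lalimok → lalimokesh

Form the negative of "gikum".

gikmum

zunik and lalimok both end in -k yet inflect differently (razunik, lalimokesh), so the final letter is not what conditions the rule; the last vowel is.
"gikum" has last vowel 'u'. The stems whose last vowel is 'u' (lowdozuh → lowdozhum, pelpagup → pelpagpum) delete the last vowel and add -um.
So gikum → gikmum.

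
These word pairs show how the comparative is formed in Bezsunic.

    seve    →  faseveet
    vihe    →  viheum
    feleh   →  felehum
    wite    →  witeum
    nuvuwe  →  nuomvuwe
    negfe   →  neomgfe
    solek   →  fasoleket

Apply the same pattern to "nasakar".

seve and negfe both end in -e yet inflect differently (faseveet, neomgfe), so the final letter is not what conditions the rule; the first letter is.
"nasakar" begins with n-. The stems beginning with n- (negfe → neomgfe, nuvuwe → nuomvuwe) insert -om- after the first vowel.
The other patterns: stems beginning with s- add fa- … -et around the stem; stems beginning with f-, v- or w- add -um.
So nasakar → naomsakar.

naomsakar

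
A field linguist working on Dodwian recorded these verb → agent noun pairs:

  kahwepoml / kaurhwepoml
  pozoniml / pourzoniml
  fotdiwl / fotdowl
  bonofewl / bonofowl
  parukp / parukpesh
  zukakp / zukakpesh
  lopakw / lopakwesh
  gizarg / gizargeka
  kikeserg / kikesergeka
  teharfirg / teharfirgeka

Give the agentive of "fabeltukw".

fabeltukwesh

kahwepoml and fotdiwl both end in -l yet inflect differently (kaurhwepoml, fotdowl), so the final letter is not what conditions the rule; the second-to-last letter is.
"fabeltukw" has second-to-last letter 'k'. The stems whose second-to-last letter is 'k' (parukp → parukpesh, zukakp → zukakpesh, lopakw → lopakwesh) add -esh.
The other patterns: stems whose second-to-last letter is 'm' insert -ur- after the first vowel; stems whose second-to-last letter is 'w' change the last vowel to 'o'; stems whose second-to-last letter is 'r' add -eka.
So fabeltukw → fabeltukwesh.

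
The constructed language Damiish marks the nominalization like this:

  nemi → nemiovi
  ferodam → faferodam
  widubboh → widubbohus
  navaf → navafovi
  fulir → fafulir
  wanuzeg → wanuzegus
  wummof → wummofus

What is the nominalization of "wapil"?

wummof and navaf both end in -f yet inflect differently (wummofus, navafovi), so the final letter is not what conditions the rule; the first letter is.
"wapil" begins with w-. The stems beginning with w- (widubboh → widubbohus, wummof → wummofus, wanuzeg → wanuzegus) add -us.
So wapil → wapilus.

wapilus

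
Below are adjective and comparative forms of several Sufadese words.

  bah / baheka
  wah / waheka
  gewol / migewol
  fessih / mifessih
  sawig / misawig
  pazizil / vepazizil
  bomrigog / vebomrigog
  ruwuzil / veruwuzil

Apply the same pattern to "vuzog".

mivuzog

"vuzog" has 2 vowels. The stems with 2 vowels (gewol → migewol, fessih → mifessih, sawig → misawig) add the prefix mi-.
The other patterns: stems with 1 vowel add -eka; stems with 3 vowels add the prefix ve-.
So vuzog → mivuzog.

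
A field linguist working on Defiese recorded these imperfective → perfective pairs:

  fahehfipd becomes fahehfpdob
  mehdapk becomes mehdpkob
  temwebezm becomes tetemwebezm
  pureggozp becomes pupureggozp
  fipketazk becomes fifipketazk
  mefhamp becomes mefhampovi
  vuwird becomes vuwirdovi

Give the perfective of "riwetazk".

ririwetazk

mehdapk and fipketazk both end in -k yet inflect differently (mehdpkob, fifipketazk), so the final letter is not what conditions the rule; the second-to-last letter is.
"riwetazk" has second-to-last letter 'z'. The stems whose second-to-last letter is 'z' (temwebezm → tetemwebezm, pureggozp → pupureggozp, fipketazk → fifipketazk) repeat the first consonant+vowel as a prefix.
The other patterns: stems whose second-to-last letter is 'p' delete the last vowel and add -ob; stems whose second-to-last letter is 'm' or 'r' add -ovi.
So riwetazk → ririwetazk.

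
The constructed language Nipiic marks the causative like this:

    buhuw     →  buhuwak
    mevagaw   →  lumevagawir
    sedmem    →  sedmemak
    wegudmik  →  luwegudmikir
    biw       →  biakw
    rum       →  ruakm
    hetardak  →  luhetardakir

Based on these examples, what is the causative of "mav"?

maakv

"mav" has 1 vowel. The stems with 1 vowel (rum → ruakm, biw → biakw) insert -ak- after the first vowel.
So mav → maakv.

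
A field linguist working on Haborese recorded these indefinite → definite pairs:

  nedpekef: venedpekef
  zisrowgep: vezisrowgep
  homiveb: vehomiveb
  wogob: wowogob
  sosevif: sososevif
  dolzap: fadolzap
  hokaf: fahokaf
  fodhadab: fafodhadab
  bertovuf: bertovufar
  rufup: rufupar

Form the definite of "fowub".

fowubar

homiveb and wogob both end in -b yet inflect differently (vehomiveb, wowogob), so the final letter is not what conditions the rule; the last vowel is.
"fowub" has last vowel 'u'. The stems whose last vowel is 'u' (bertovuf → bertovufar, rufup → rufupar) add -ar.
The other patterns: stems whose last vowel is 'e' add the prefix ve-; stems whose last vowel is 'i' or 'o' repeat the first consonant+vowel as a prefix; stems whose last vowel is 'a' add the prefix fa-.
So fowub → fowubar.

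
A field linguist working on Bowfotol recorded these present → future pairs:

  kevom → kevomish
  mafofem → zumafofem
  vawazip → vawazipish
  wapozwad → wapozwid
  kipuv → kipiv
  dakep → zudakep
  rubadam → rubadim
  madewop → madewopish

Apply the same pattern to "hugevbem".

rubadam and mafofem both end in -m yet inflect differently (rubadim, zumafofem), so the final letter is not what conditions the rule; the last vowel is.
"hugevbem" has last vowel 'e'. The stems whose last vowel is 'e' (mafofem → zumafofem, dakep → zudakep) add the prefix zu-.
The other patterns: stems whose last vowel is 'a' or 'u' change the last vowel to 'i'; stems whose last vowel is 'i' or 'o' add -ish.
So hugevbem → zuhugevbem.

zuhugevbem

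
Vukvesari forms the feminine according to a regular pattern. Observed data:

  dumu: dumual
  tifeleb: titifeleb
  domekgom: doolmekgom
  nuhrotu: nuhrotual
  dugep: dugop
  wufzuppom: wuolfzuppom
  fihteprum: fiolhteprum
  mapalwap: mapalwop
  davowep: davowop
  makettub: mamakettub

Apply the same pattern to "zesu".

zesual

fihteprum and dumu both have last vowel 'u' yet inflect differently (fiolhteprum, dumual), so the last vowel is not what conditions the rule; the final letter is.
"zesu" ends in -u. The stems ending in -u (dumu → dumual, nuhrotu → nuhrotual) add -al.
The other patterns: stems ending in -m insert -ol- after the first vowel; stems ending in -p change the last vowel to 'o'; stems ending in -b repeat the first consonant+vowel as a prefix.
So zesu → zesual.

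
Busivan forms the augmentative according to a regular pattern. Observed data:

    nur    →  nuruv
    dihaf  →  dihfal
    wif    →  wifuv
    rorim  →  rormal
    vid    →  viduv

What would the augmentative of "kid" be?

dihaf and wif both end in -f yet inflect differently (dihfal, wifuv), so the final letter is not what conditions the rule; the number of vowels is.
"kid" has 1 vowel. The stems with 1 vowel (vid → viduv, nur → nuruv, wif → wifuv) add -uv.
The other pattern: stems with 2 vowels delete the last vowel and add -al.
So kid → kiduv.

kiduv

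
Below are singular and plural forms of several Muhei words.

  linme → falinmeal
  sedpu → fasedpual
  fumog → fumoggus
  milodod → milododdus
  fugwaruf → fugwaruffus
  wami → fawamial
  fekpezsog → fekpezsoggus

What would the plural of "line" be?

fugwaruf and sedpu both have last vowel 'u' yet inflect differently (fugwaruffus, fasedpual), so the last vowel is not what conditions the rule; whether the stem ends in a vowel or a consonant is.
"line" ends in a vowel. The stems ending in a vowel (sedpu → fasedpual, linme → falinmeal, wami → fawamial) add fa- … -al around the stem.
So line → falineal.

falineal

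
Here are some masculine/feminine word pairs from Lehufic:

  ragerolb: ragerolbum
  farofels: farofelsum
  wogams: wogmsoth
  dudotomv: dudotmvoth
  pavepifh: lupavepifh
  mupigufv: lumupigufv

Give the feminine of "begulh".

farofels and wogams both end in -s yet inflect differently (farofelsum, wogmsoth), so the final letter is not what conditions the rule; the second-to-last letter is.
"begulh" has second-to-last letter 'l'. The stems whose second-to-last letter is 'l' (ragerolb → ragerolbum, farofels → farofelsum) add -um.
So begulh → begulhum.

begulhum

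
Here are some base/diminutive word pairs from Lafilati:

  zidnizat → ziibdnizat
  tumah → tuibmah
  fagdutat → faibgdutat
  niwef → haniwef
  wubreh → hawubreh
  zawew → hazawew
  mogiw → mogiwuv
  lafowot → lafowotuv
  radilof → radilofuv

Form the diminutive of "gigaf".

giibgaf

"gigaf" has last vowel 'a'. The stems whose last vowel is 'a' (zidnizat → ziibdnizat, tumah → tuibmah, fagdutat → faibgdutat) insert -ib- after the first vowel.
The other patterns: stems whose last vowel is 'e' add the prefix ha-; stems whose last vowel is 'i' or 'o' add -uv.
So gigaf → giibgaf.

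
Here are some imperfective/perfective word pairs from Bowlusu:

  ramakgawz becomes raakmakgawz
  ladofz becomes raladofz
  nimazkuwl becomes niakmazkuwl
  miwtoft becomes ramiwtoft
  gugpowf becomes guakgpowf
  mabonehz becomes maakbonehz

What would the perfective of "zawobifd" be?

ladofz and mabonehz both end in -z yet inflect differently (raladofz, maakbonehz), so the final letter is not what conditions the rule; the second-to-last letter is.
"zawobifd" has second-to-last letter 'f'. The stems whose second-to-last letter is 'f' (miwtoft → ramiwtoft, ladofz → raladofz) add the prefix ra-.
The other pattern: stems whose second-to-last letter is 'h' or 'w' insert -ak- after the first vowel.
So zawobifd → razawobifd.

razawobifd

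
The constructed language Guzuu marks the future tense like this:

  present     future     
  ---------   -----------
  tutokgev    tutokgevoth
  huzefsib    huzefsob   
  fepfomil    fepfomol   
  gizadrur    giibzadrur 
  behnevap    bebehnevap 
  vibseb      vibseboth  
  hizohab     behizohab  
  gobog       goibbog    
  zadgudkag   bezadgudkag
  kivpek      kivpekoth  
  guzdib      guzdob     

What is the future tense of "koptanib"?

koptanob

hizohab and huzefsib both end in -b yet inflect differently (behizohab, huzefsob), so the final letter is not what conditions the rule; the last vowel is.
"koptanib" has last vowel 'i'. The stems whose last vowel is 'i' (fepfomil → fepfomol, huzefsib → huzefsob, guzdib → guzdob) change the last vowel to 'o'.
So koptanib → koptanob.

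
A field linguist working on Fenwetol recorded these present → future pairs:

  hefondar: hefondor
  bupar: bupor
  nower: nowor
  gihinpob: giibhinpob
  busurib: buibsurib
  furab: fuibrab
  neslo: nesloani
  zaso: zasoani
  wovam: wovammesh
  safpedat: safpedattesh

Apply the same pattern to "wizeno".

wizenoani

hefondar and furab both have last vowel 'a' yet inflect differently (hefondor, fuibrab), so the last vowel is not what conditions the rule; the final letter is.
"wizeno" ends in -o. The stems ending in -o (neslo → nesloani, zaso → zasoani) add -ani.
So wizeno → wizenoani.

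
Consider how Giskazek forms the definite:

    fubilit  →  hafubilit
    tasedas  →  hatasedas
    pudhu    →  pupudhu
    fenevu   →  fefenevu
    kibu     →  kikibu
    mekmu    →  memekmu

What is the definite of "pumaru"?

fenevu and fubilit both begin with f- yet inflect differently (fefenevu, hafubilit), so the first letter is not what conditions the rule; the final letter is.
"pumaru" ends in -u. The stems ending in -u (mekmu → memekmu, kibu → kikibu, fenevu → fefenevu) repeat the first consonant+vowel as a prefix.
The other pattern: stems ending in -s or -t add the prefix ha-.
So pumaru → pupumaru.

pupumaru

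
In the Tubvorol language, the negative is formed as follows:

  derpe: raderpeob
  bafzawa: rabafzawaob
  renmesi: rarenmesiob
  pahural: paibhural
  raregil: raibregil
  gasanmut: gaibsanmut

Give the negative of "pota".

rapotaob

bafzawa and pahural both have last vowel 'a' yet inflect differently (rabafzawaob, paibhural), so the last vowel is not what conditions the rule; whether the stem ends in a vowel or a consonant is.
"pota" ends in a vowel. The stems ending in a vowel (derpe → raderpeob, bafzawa → rabafzawaob, renmesi → rarenmesiob) add ra- … -ob around the stem.
So pota → rapotaob.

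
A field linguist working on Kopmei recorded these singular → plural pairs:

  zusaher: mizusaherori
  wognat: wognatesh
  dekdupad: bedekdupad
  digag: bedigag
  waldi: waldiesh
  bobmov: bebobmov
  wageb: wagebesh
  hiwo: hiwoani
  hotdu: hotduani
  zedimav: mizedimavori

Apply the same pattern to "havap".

havapani

"havap" begins with h-. The stems beginning with h- (hiwo → hiwoani, hotdu → hotduani) add -ani.
The other patterns: stems beginning with w- add -esh; stems beginning with z- add mi- … -ori around the stem; stems beginning with b- or d- add the prefix be-.
So havap → havapani.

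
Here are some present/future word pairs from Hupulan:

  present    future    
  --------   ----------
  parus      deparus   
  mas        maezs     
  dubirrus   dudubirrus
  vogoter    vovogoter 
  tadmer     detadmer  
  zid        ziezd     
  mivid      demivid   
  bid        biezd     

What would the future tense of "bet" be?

beezt

mas and parus both end in -s yet inflect differently (maezs, deparus), so the final letter is not what conditions the rule; the number of vowels is.
"bet" has 1 vowel. The stems with 1 vowel (zid → ziezd, mas → maezs, bid → biezd) insert -ez- after the first vowel.
So bet → beezt.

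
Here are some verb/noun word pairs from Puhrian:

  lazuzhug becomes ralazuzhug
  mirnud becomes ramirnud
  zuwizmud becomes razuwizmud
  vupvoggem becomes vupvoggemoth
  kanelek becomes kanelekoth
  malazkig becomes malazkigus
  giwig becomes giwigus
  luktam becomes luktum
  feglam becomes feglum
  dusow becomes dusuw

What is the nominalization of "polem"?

polemoth

lazuzhug and malazkig both end in -g yet inflect differently (ralazuzhug, malazkigus), so the final letter is not what conditions the rule; the last vowel is.
"polem" has last vowel 'e'. The stems whose last vowel is 'e' (vupvoggem → vupvoggemoth, kanelek → kanelekoth) add -oth.
So polem → polemoth.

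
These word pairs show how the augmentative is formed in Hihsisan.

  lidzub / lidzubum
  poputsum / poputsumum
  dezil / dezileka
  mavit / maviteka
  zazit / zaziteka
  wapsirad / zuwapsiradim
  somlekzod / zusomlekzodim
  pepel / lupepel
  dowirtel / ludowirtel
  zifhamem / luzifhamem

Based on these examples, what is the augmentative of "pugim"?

pugimeka

dezil and pepel both end in -l yet inflect differently (dezileka, lupepel), so the final letter is not what conditions the rule; the last vowel is.
"pugim" has last vowel 'i'. The stems whose last vowel is 'i' (dezil → dezileka, mavit → maviteka, zazit → zaziteka) add -eka.
The other patterns: stems whose last vowel is 'u' add -um; stems whose last vowel is 'a' or 'o' add zu- … -im around the stem; stems whose last vowel is 'e' add the prefix lu-.
So pugim → pugimeka.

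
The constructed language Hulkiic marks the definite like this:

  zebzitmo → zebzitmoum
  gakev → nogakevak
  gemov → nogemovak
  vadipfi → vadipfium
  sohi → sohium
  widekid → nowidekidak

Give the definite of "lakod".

zebzitmo and gemov both have last vowel 'o' yet inflect differently (zebzitmoum, nogemovak), so the last vowel is not what conditions the rule; whether the stem ends in a vowel or a consonant is.
"lakod" ends in a consonant. The stems ending in a consonant (gemov → nogemovak, widekid → nowidekidak, gakev → nogakevak) add no- … -ak around the stem.
So lakod → nolakodak.

nolakodak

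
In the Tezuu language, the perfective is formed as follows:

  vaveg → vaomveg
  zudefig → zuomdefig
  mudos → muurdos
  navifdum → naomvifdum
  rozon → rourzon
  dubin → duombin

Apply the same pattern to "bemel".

rozon and dubin both end in -n yet inflect differently (rourzon, duombin), so the final letter is not what conditions the rule; the last vowel is.
"bemel" has last vowel 'e'. The one such stem in the data (vaveg → vaomveg) inserts -om- after the first vowel (as do navifdum, zudefig), so the same rule applies.
The other pattern: stems whose last vowel is 'o' insert -ur- after the first vowel.
So bemel → beommel.

beommel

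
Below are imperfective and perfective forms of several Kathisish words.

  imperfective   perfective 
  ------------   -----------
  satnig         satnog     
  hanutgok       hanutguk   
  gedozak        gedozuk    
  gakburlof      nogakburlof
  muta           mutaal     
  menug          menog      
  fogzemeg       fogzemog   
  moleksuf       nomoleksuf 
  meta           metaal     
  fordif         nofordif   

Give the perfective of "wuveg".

muta and gedozak both have last vowel 'a' yet inflect differently (mutaal, gedozuk), so the last vowel is not what conditions the rule; the final letter is.
"wuveg" ends in -g. The stems ending in -g (fogzemeg → fogzemog, satnig → satnog, menug → menog) change the last vowel to 'o'.
The other patterns: stems ending in -a add -al; stems ending in -k change the last vowel to 'u'; stems ending in -f add the prefix no-.
So wuveg → wuvog.

wuvog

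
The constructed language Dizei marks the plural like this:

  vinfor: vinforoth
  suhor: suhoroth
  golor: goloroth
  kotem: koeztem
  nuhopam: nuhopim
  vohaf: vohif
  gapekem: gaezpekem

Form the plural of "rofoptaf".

nuhopam and gapekem both end in -m yet inflect differently (nuhopim, gaezpekem), so the final letter is not what conditions the rule; the last vowel is.
"rofoptaf" has last vowel 'a'. The stems whose last vowel is 'a' (vohaf → vohif, nuhopam → nuhopim) change the last vowel to 'i'.
The other patterns: stems whose last vowel is 'o' add -oth; stems whose last vowel is 'e' insert -ez- after the first vowel.
So rofoptaf → rofoptif.

rofoptif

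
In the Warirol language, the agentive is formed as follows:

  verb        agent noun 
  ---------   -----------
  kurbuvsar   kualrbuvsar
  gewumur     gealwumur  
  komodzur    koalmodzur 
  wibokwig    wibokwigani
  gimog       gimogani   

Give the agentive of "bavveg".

bavvegani

gewumur and gimog both begin with g- yet inflect differently (gealwumur, gimogani), so the first letter is not what conditions the rule; the final letter is.
"bavveg" ends in -g. The stems ending in -g (wibokwig → wibokwigani, gimog → gimogani) add -ani.
So bavveg → bavvegani.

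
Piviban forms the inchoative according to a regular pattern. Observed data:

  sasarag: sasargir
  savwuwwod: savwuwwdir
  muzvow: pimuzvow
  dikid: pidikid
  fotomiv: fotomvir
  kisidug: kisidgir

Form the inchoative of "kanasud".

dikid and savwuwwod both end in -d yet inflect differently (pidikid, savwuwwdir), so the final letter is not what conditions the rule; the number of vowels is.
"kanasud" has 3 vowels. The stems with 3 vowels (kisidug → kisidgir, sasarag → sasargir, fotomiv → fotomvir) delete the last vowel and add -ir.
So kanasud → kanasdir.

kanasdir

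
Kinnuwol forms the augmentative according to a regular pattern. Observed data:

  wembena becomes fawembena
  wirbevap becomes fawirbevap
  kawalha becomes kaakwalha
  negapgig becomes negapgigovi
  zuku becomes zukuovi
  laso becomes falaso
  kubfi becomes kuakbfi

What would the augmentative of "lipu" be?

kawalha and wembena both end in -a yet inflect differently (kaakwalha, fawembena), so the final letter is not what conditions the rule; the first letter is.
"lipu" begins with l-. The one such stem in the data (laso → falaso) adds the prefix fa-, so the same rule applies.
So lipu → falipu.

falipu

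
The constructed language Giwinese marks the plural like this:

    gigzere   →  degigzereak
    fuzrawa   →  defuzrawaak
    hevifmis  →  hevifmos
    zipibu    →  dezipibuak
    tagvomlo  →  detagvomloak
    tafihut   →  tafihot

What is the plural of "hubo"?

"hubo" ends in a vowel. The stems ending in a vowel (fuzrawa → defuzrawaak, tagvomlo → detagvomloak, zipibu → dezipibuak) add de- … -ak around the stem.
The other pattern: stems ending in a consonant change the last vowel to 'o'.
So hubo → dehuboak.

dehuboak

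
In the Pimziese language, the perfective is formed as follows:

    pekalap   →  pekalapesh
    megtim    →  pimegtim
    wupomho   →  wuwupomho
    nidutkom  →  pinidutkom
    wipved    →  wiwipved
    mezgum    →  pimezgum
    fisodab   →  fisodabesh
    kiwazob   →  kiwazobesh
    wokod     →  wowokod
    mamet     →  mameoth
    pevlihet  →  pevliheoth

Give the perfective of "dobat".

dobaoth

nidutkom and kiwazob both have last vowel 'o' yet inflect differently (pinidutkom, kiwazobesh), so the last vowel is not what conditions the rule; the final letter is.
"dobat" ends in -t. The stems ending in -t (mamet → mameoth, pevlihet → pevliheoth) drop the final letter and add -oth.
The other patterns: stems ending in -m add the prefix pi-; stems ending in -b or -p add -esh; stems ending in -d or -o repeat the first consonant+vowel as a prefix.
So dobat → dobaoth.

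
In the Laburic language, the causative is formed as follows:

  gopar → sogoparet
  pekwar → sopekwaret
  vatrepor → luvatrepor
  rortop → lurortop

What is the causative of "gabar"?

sogabaret

gopar and vatrepor both end in -r yet inflect differently (sogoparet, luvatrepor), so the final letter is not what conditions the rule; the last vowel is.
"gabar" has last vowel 'a'. The stems whose last vowel is 'a' (gopar → sogoparet, pekwar → sopekwaret) add so- … -et around the stem.
The other pattern: stems whose last vowel is 'o' add the prefix lu-.
So gabar → sogabaret.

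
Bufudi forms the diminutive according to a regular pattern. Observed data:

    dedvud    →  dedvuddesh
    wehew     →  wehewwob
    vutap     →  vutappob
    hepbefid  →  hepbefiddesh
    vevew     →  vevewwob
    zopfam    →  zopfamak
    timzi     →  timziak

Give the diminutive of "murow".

murowwob

vutap and zopfam both have last vowel 'a' yet inflect differently (vutappob, zopfamak), so the last vowel is not what conditions the rule; the final letter is.
"murow" ends in -w. The stems ending in -w (vevew → vevewwob, wehew → wehewwob) double the final consonant and add -ob.
So murow → murowwob.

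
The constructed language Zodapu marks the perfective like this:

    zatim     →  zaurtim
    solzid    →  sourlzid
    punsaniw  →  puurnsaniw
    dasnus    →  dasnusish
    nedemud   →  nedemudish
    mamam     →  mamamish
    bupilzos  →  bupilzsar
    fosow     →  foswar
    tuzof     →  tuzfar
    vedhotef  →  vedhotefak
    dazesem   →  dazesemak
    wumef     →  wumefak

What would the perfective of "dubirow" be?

dubirwar

"dubirow" has last vowel 'o'. The stems whose last vowel is 'o' (bupilzos → bupilzsar, fosow → foswar, tuzof → tuzfar) delete the last vowel and add -ar.
The other patterns: stems whose last vowel is 'i' insert -ur- after the first vowel; stems whose last vowel is 'a' or 'u' add -ish; stems whose last vowel is 'e' add -ak.
So dubirow → dubirwar.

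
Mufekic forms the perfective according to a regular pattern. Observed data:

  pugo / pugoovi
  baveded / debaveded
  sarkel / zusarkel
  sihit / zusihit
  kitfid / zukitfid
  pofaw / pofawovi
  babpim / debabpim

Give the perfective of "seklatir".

zuseklatir

baveded and kitfid both end in -d yet inflect differently (debaveded, zukitfid), so the final letter is not what conditions the rule; the first letter is.
"seklatir" begins with s-. The stems beginning with s- (sihit → zusihit, sarkel → zusarkel) add the prefix zu-.
The other patterns: stems beginning with b- add the prefix de-; stems beginning with p- add -ovi.
So seklatir → zuseklatir.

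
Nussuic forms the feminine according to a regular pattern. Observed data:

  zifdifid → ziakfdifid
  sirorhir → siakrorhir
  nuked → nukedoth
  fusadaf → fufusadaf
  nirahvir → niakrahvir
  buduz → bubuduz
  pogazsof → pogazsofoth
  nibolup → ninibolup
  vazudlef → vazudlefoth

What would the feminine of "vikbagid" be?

zifdifid and nuked both end in -d yet inflect differently (ziakfdifid, nukedoth), so the final letter is not what conditions the rule; the last vowel is.
"vikbagid" has last vowel 'i'. The stems whose last vowel is 'i' (sirorhir → siakrorhir, zifdifid → ziakfdifid, nirahvir → niakrahvir) insert -ak- after the first vowel.
So vikbagid → viakkbagid.

viakkbagid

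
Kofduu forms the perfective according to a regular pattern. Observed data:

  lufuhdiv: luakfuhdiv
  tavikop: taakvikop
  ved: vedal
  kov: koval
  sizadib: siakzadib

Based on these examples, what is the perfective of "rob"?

lufuhdiv and kov both end in -v yet inflect differently (luakfuhdiv, koval), so the final letter is not what conditions the rule; the number of vowels is.
"rob" has 1 vowel. The stems with 1 vowel (ved → vedal, kov → koval) add -al.
So rob → robal.

robal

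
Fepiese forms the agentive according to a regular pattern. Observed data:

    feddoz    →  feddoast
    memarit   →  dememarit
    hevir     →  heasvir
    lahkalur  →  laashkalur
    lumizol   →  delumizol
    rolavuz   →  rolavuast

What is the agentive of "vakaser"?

vaaskaser

rolavuz and lahkalur both have last vowel 'u' yet inflect differently (rolavuast, laashkalur), so the last vowel is not what conditions the rule; the final letter is.
"vakaser" ends in -r. The stems ending in -r (hevir → heasvir, lahkalur → laashkalur) insert -as- after the first vowel.
The other patterns: stems ending in -z drop the final letter and add -ast; stems ending in -l or -t add the prefix de-.
So vakaser → vaaskaser.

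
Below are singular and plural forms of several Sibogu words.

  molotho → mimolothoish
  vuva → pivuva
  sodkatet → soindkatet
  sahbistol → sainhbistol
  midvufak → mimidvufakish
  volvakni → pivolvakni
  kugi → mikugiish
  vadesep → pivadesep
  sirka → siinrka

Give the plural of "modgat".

vuva and sirka both end in -a yet inflect differently (pivuva, siinrka), so the final letter is not what conditions the rule; the first letter is.
"modgat" begins with m-. The stems beginning with m- (molotho → mimolothoish, midvufak → mimidvufakish) add mi- … -ish around the stem.
So modgat → mimodgatish.

mimodgatish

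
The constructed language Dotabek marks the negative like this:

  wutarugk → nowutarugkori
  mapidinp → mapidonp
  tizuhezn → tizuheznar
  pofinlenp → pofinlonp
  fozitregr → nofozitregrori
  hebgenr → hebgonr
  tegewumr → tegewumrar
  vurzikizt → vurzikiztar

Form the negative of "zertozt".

zertoztar

"zertozt" has second-to-last letter 'z'. The stems whose second-to-last letter is 'z' (vurzikizt → vurzikiztar, tizuhezn → tizuheznar) add -ar.
The other patterns: stems whose second-to-last letter is 'n' change the last vowel to 'o'; stems whose second-to-last letter is 'g' add no- … -ori around the stem.
So zertozt → zertoztar.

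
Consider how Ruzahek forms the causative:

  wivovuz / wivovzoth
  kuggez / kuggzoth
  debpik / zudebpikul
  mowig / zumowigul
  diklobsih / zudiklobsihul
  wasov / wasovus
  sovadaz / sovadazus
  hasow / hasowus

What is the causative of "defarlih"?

zudefarlihul

wivovuz and sovadaz both end in -z yet inflect differently (wivovzoth, sovadazus), so the final letter is not what conditions the rule; the last vowel is.
"defarlih" has last vowel 'i'. The stems whose last vowel is 'i' (debpik → zudebpikul, mowig → zumowigul, diklobsih → zudiklobsihul) add zu- … -ul around the stem.
So defarlih → zudefarlihul.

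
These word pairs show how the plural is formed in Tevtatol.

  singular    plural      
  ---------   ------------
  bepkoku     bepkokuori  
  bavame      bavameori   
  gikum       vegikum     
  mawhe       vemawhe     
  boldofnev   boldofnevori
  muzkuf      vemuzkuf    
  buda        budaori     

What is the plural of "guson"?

bavame and mawhe both end in -e yet inflect differently (bavameori, vemawhe), so the final letter is not what conditions the rule; the first letter is.
"guson" begins with g-. The one such stem in the data (gikum → vegikum) adds the prefix ve-, so the same rule applies.
The other pattern: stems beginning with b- add -ori.
So guson → veguson.

veguson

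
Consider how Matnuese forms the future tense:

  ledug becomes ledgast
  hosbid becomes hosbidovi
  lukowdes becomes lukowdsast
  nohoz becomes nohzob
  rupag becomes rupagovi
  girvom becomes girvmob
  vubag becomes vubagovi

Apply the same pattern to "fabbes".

vubag and ledug both end in -g yet inflect differently (vubagovi, ledgast), so the final letter is not what conditions the rule; the last vowel is.
"fabbes" has last vowel 'e'. The one such stem in the data (lukowdes → lukowdsast) deletes the last vowel and adds -ast (as does ledug), so the same rule applies.
So fabbes → fabbsast.

fabbsast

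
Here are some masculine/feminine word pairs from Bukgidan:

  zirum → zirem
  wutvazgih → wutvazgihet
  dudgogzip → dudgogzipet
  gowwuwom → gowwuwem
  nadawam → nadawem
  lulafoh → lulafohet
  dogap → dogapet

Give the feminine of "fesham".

"fesham" ends in -m. The stems ending in -m (zirum → zirem, gowwuwom → gowwuwem, nadawam → nadawem) change the last vowel to 'e'.
The other pattern: stems ending in -h or -p add -et.
So fesham → feshem.

feshem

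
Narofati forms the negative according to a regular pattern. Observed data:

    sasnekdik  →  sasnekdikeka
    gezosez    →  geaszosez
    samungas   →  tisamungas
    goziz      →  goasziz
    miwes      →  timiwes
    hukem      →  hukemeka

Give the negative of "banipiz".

baasnipiz

"banipiz" ends in -z. The stems ending in -z (goziz → goasziz, gezosez → geaszosez) insert -as- after the first vowel.
The other patterns: stems ending in -s add the prefix ti-; stems ending in -k or -m add -eka.
So banipiz → baasnipiz.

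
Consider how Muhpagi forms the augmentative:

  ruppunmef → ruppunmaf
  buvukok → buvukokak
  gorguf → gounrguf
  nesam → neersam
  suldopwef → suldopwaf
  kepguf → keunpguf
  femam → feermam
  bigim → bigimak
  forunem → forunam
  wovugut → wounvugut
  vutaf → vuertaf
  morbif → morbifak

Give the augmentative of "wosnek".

wosnak

bigim and nesam both end in -m yet inflect differently (bigimak, neersam), so the final letter is not what conditions the rule; the last vowel is.
"wosnek" has last vowel 'e'. The stems whose last vowel is 'e' (forunem → forunam, ruppunmef → ruppunmaf, suldopwef → suldopwaf) change the last vowel to 'a'.
The other patterns: stems whose last vowel is 'i' or 'o' add -ak; stems whose last vowel is 'a' insert -er- after the first vowel; stems whose last vowel is 'u' insert -un- after the first vowel.
So wosnek → wosnak.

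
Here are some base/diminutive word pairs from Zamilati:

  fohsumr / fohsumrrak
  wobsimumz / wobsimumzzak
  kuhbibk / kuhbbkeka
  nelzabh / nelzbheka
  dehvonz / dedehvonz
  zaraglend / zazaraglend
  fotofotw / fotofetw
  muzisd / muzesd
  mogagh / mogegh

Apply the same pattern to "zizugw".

zizegw

"zizugw" has second-to-last letter 'g'. The one such stem in the data (mogagh → mogegh) changes the last vowel to 'e' (as do fotofotw, muzisd), so the same rule applies.
The other patterns: stems whose second-to-last letter is 'm' double the final consonant and add -ak; stems whose second-to-last letter is 'b' delete the last vowel and add -eka; stems whose second-to-last letter is 'n' repeat the first consonant+vowel as a prefix.
So zizugw → zizegw.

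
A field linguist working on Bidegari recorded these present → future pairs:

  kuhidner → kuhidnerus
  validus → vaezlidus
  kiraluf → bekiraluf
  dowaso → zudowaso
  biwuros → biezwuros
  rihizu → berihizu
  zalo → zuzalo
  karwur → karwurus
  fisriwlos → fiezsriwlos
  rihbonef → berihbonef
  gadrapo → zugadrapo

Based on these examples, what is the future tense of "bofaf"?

karwur and validus both have last vowel 'u' yet inflect differently (karwurus, vaezlidus), so the last vowel is not what conditions the rule; the final letter is.
"bofaf" ends in -f. The stems ending in -f (kiraluf → bekiraluf, rihbonef → berihbonef) add the prefix be-.
The other patterns: stems ending in -r add -us; stems ending in -o add the prefix zu-; stems ending in -s insert -ez- after the first vowel.
So bofaf → bebofaf.

bebofaf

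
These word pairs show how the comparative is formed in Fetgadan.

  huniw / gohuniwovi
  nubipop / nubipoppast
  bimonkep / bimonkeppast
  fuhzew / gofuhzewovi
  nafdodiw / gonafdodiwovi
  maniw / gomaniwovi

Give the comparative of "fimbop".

"fimbop" ends in -p. The stems ending in -p (nubipop → nubipoppast, bimonkep → bimonkeppast) double the final consonant and add -ast.
The other pattern: stems ending in -w add go- … -ovi around the stem.
So fimbop → fimboppast.

fimboppast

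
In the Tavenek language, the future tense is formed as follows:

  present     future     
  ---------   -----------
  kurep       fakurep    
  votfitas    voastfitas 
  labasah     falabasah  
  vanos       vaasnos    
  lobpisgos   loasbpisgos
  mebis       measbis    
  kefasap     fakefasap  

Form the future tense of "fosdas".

"fosdas" ends in -s. The stems ending in -s (vanos → vaasnos, votfitas → voastfitas, lobpisgos → loasbpisgos) insert -as- after the first vowel.
The other pattern: stems ending in -h or -p add the prefix fa-.
So fosdas → foassdas.

foassdas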